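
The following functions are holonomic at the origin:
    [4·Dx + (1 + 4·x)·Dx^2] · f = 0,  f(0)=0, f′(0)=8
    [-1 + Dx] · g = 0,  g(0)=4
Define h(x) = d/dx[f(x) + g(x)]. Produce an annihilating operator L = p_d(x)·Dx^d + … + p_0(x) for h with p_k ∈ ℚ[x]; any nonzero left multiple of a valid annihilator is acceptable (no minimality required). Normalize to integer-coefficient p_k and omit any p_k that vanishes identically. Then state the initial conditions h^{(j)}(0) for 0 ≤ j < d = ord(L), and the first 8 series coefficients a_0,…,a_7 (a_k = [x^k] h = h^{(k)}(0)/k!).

f: a_k = 0, 8, -16, 128/3, -128, 2048/5, -4096/3, 32768/7, …
g: a_k = 4, 4, 2, 2/3, 1/6, 1/30, 1/180, 1/1260, …
L₀ := lclm(L_f,L_g); ord L₀ ≤ 2+1.
h₀' ⇒ L via d/dx closure of L₀.
L = (-36 - 16·x) + (31 - 8·x - 16·x^2)·Dx + (5 + 24·x + 16·x^2)·Dx^2  (order 2).
h: a_k = 12, -28, 130, -1534/3, 12289/6, -245759/30, 5898241/180, -165150719/1260, …
ICs: h(0) = 12, h′(0) = -28.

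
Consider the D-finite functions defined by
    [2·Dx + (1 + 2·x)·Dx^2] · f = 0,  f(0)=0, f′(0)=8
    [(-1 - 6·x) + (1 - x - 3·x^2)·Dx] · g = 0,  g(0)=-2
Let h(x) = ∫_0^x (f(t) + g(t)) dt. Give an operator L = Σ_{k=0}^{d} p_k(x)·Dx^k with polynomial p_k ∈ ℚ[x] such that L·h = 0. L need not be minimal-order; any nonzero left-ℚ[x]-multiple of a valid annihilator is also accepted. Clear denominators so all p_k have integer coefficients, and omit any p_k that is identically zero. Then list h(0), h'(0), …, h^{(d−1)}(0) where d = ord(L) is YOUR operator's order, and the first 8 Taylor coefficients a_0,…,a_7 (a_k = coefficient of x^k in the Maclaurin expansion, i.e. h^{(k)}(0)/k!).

f: a_k = 0, 8, -8, 32/3, -16, 128/5, -128/3, 512/7, …
g: a_k = -2, -2, -8, -14, -38, -80, -194, -434, …
h₀=f+g: left-lcm gives L₀, ord ≤ 3.
Integrate: L := L₀·Dx.
L = (-74 - 412·x - 948·x^2 - 864·x^3 - 648·x^4)·Dx^2 + (-17 - 212·x - 890·x^2 - 1644·x^3 - 1764·x^4 - 1080·x^5)·Dx^3 + (5 + 27·x + 33·x^2 - 68·x^3 - 276·x^4 - 396·x^5 - 216·x^6)·Dx^4  (order 4).
h: a_k = 0, -2, 3, -16/3, -5/6, -54/5, -136/15, -710/21, …
ICs: h(0) = 0, h′(0) = -2, h′′(0) = 6, h′′′(0) = -32.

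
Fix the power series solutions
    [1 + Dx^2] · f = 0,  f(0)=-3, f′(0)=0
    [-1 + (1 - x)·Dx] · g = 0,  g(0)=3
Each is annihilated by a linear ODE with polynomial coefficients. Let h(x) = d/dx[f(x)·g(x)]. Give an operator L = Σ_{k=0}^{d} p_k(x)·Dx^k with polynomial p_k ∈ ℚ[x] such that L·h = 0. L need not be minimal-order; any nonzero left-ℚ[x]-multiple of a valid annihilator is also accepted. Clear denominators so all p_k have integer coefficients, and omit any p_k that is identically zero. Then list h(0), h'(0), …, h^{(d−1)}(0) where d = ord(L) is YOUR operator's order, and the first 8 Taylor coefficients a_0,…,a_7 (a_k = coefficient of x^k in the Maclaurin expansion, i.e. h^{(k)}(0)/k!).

L = (-1 - 2·x + x^2) + (-2 + 2·x)·Dx + (1 - 2·x + x^2)·Dx^2  (order 2).
h: a_k = -9, -9, -27/2, -39/2, -195/8, -1167/40, -2723/80, -4357/112, …
ICs: h(0) = -9, h′(0) = -9.

f: a_k = -3, 0, 3/2, 0, -1/8, 0, 1/240, 0, …
g: a_k = 3, 3, 3, 3, 3, 3, 3, 3, …
h₀=f·g: eliminate ⇒ L₀, order ≤ 2·1.
h=h₀': d/dx-closure on L₀ ⇒ L.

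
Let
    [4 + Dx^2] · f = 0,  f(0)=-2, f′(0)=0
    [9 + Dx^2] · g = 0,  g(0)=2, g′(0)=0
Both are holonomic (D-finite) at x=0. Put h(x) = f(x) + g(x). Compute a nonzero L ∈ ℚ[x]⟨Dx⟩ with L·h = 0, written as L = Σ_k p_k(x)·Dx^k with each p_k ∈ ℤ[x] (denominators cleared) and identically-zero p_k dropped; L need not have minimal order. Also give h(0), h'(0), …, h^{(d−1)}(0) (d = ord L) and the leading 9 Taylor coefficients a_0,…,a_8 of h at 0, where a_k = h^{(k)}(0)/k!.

L = 36 + 13·Dx^2 + Dx^4  (order 4).
h: a_k = 0, 0, -5, 0, 65/12, 0, -133/72, 0, 1261/4032, …
ICs: h(0) = 0, h′(0) = 0, h′′(0) = -10, h′′′(0) = 0.

f: a_k = -2, 0, 4, 0, -4/3, 0, 8/45, 0, -4/315, …
g: a_k = 2, 0, -9, 0, 27/4, 0, -81/40, 0, 729/2240, …
Weyl lclm of L_f,L_g ⇒ L₀ (ord ≤ 4).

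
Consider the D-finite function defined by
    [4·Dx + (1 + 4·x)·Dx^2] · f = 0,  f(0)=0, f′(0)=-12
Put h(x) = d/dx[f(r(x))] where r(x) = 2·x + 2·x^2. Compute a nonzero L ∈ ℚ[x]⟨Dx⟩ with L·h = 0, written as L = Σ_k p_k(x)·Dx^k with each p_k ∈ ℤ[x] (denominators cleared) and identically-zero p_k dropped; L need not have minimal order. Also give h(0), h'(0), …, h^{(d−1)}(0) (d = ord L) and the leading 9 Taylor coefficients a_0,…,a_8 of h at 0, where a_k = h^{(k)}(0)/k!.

f: a_k = 0, -12, 24, -64, 192, -3072/5, 2048, -49152/7, 24576, …
f∘r: x↦r, Dx↦Dx/r' in L_f ⇒ L₀.
Derive L from L₀ (diff closure).
L = (6 + 16·x + 16·x^2) + (1 + 10·x + 24·x^2 + 16·x^3)·Dx  (order 1).
h: a_k = -24, 144, -960, 6528, -44544, 304128, -2076672, 14180352, -96829440, …
ICs: h(0) = -24.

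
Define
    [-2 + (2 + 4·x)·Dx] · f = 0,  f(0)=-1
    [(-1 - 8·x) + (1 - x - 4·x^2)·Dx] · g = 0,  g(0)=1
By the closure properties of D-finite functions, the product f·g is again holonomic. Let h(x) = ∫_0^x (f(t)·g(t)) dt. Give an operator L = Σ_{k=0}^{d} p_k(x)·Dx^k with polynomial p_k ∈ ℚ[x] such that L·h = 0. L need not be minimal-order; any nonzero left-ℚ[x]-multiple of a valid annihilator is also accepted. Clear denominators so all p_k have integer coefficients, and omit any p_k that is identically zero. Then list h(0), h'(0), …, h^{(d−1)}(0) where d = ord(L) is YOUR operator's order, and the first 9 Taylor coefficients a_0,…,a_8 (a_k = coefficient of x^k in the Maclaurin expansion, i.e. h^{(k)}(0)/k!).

f: a_k = -1, -1, 1/2, -1/2, 5/8, -7/8, 21/16, -33/16, 429/128, …
g: a_k = 1, 1, 5, 9, 29, 65, 181, 441, 1165, …
Product ⇒ symmetric product L₀, ord ≤ 1.
Integrate: L := L₀·Dx.
L = (2 + 9·x + 12·x^2)·Dx + (-1 - x + 6·x^2 + 8·x^3)·Dx^2  (order 2).
h: a_k = 0, -1, -1, -11/6, -7/2, -283/40, -123/8, -3719/112, -1207/16, …
ICs: h(0) = 0, h′(0) = -1.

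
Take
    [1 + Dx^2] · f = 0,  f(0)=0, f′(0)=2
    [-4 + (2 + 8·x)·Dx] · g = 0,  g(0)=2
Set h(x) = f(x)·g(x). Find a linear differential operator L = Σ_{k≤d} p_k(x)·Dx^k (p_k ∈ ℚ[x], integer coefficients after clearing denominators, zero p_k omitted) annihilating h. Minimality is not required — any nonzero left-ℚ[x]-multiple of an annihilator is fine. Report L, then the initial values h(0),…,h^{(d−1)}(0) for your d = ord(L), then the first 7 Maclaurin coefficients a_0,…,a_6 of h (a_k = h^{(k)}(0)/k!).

f: a_k = 0, 2, 0, -1/3, 0, 1/60, 0, …
g: a_k = 2, 4, -4, 8, -20, 56, -168, …
h₀=f·g: eliminate ⇒ L₀, order ≤ 2·1.
L = (13 + 8·x + 16·x^2) + (-4 - 16·x)·Dx + (1 + 8·x + 16·x^2)·Dx^2  (order 2).
h: a_k = 0, 4, 8, -26/3, 44/3, -1159/30, 547/5, …
ICs: h(0) = 0, h′(0) = 4.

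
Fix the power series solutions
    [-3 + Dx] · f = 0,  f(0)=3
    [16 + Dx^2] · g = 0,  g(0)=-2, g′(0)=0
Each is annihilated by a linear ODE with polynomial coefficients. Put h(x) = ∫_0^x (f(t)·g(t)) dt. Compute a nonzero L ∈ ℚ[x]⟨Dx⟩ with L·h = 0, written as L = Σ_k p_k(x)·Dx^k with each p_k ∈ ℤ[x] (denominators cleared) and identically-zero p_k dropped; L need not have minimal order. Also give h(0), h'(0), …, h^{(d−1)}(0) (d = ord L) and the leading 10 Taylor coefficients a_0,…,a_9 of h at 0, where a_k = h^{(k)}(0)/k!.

L = 25·Dx - 6·Dx^2 + Dx^3  (order 3).
h: a_k = 0, -6, -9, 7, 117/4, 527/20, 79/40, -1679/120, -25481/2240, -164833/60480, …
ICs: h(0) = 0, h′(0) = -6, h′′(0) = -18.

f: a_k = 3, 9, 27/2, 27/2, 81/8, 243/40, 243/80, 729/560, 2187/4480, 729/4480, …
g: a_k = -2, 0, 16, 0, -64/3, 0, 512/45, 0, -1024/315, 0, …
Product ⇒ symmetric product L₀, ord ≤ 2.
h=∫₀ˣh₀: take L = L₀·Dx.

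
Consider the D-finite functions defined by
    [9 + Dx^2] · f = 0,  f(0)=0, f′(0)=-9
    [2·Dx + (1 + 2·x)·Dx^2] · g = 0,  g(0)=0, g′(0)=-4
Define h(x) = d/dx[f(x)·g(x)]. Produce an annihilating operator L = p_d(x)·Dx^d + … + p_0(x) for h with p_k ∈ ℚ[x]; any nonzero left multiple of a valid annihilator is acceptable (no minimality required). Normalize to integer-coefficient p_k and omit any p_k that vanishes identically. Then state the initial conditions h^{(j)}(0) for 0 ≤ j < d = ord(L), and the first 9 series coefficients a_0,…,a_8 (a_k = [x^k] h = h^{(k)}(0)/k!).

L = (-1890 - 5103·x + 24057·x^2 + 163296·x^3 + 344088·x^4 + 314928·x^5 + 104976·x^6) + (-297 + 1998·x + 19440·x^2 + 51840·x^3 + 58320·x^4 + 23328·x^5)·Dx + (-147 + 738·x + 11106·x^2 + 44064·x^3 + 80352·x^4 + 69984·x^5 + 23328·x^6)·Dx^2 + (-33 + 222·x + 2160·x^2 + 5760·x^3 + 6480·x^4 + 2592·x^5)·Dx^3 + (7 + 145·x + 937·x^2 + 2880·x^3 + 4680·x^4 + 3888·x^5 + 1296·x^6)·Dx^4  (order 4).
h: a_k = 0, 72, -108, -24, -90, 405, -7581/10, 10278/7, -83511/28, …
ICs: h(0) = 0, h′(0) = 72, h′′(0) = -216, h′′′(0) = -144.

f: a_k = 0, -9, 0, 27/2, 0, -243/40, 0, 729/560, 0, …
g: a_k = 0, -4, 4, -16/3, 8, -64/5, 64/3, -256/7, 64, …
h₀=f·g: eliminate ⇒ L₀, order ≤ 2·2.
Derive L from L₀ (diff closure).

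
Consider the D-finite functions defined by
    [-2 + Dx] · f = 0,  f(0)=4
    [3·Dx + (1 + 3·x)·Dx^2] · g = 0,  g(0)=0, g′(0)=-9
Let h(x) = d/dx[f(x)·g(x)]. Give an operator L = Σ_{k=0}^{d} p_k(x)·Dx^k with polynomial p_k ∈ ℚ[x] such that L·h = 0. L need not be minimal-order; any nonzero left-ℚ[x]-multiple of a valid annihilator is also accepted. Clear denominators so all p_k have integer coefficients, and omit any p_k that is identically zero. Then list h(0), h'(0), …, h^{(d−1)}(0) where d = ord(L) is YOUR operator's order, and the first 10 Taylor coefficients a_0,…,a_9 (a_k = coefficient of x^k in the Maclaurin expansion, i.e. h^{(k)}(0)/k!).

f: a_k = 4, 8, 8, 16/3, 8/3, 16/15, 16/45, 32/315, 8/315, 16/2835, …
g: a_k = 0, -9, 27/2, -27, 243/4, -729/5, 729/2, -6561/7, 19683/8, -6561, …
Sym-product of L_f,L_g gives L₀ (≤ ord 2).
Differentiate: ansatz ord ≤ ord L₀ ⇒ L.
L = (20 - 24·x + 72·x^2) + (-8 + 6·x - 72·x^2)·Dx + (-1 + 3·x + 18·x^2)·Dx^2  (order 2).
h: a_k = -36, -36, -216, 348, -1326, 3960, -60772/5, 184748/5, -3921039/35, 106755302/315, …
ICs: h(0) = -36, h′(0) = -36.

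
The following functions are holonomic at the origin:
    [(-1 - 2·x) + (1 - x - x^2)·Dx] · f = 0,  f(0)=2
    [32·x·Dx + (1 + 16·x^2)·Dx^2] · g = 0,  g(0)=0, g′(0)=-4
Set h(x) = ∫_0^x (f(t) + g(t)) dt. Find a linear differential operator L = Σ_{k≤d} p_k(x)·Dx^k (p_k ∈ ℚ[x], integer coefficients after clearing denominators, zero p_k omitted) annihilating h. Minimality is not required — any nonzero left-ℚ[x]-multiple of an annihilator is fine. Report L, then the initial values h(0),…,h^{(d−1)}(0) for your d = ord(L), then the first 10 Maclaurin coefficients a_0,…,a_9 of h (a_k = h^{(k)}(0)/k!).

L = (-64 + 256·x + 3904·x^2 + 6912·x^3 + 9696·x^4 + 1536·x^6)·Dx^2 + (25 + 24·x - 542·x^2 + 780·x^3 + 6800·x^4 + 6560·x^5 + 768·x^6 + 1536·x^7)·Dx^3 + (-2 - 17·x - 62·x^2 - 202·x^3 - 445·x^4 + 1136·x^5 + 576·x^6 + 256·x^7 + 256·x^8)·Dx^4  (order 4).
h: a_k = 0, 2, -1, 4/3, 41/6, 2, -472/15, 26/7, 8339/28, 68/9, …
ICs: h(0) = 0, h′(0) = 2, h′′(0) = -2, h′′′(0) = 8.

f: a_k = 2, 2, 4, 6, 10, 16, 26, 42, 68, 110, …
g: a_k = 0, -4, 0, 64/3, 0, -1024/5, 0, 16384/7, 0, -262144/9, …
Weyl lclm of L_f,L_g ⇒ L₀ (ord ≤ 3).
h=∫h₀ ⇒ L = L₀·Dx.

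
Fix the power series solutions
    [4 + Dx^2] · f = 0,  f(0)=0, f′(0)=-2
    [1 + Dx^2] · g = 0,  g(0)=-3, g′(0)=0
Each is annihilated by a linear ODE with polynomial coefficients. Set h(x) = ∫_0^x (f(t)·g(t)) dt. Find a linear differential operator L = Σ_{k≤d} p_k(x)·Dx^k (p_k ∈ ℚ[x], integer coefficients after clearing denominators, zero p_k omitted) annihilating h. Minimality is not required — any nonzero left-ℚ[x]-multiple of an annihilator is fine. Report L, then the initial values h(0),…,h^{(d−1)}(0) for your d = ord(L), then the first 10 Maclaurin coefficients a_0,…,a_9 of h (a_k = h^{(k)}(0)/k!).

L = 9·Dx + 10·Dx^3 + Dx^5  (order 5).
h: a_k = 0, 0, 3, 0, -7/4, 0, 61/120, 0, -547/6720, 0, …
ICs: h(0) = 0, h′(0) = 0, h′′(0) = 6, h′′′(0) = 0, h′′′′(0) = -42.

f: a_k = 0, -2, 0, 4/3, 0, -4/15, 0, 8/315, 0, -4/2835, …
g: a_k = -3, 0, 3/2, 0, -1/8, 0, 1/240, 0, -1/13440, 0, …
Product ⇒ symmetric product L₀, ord ≤ 4.
h=∫h₀ ⇒ L = L₀·Dx.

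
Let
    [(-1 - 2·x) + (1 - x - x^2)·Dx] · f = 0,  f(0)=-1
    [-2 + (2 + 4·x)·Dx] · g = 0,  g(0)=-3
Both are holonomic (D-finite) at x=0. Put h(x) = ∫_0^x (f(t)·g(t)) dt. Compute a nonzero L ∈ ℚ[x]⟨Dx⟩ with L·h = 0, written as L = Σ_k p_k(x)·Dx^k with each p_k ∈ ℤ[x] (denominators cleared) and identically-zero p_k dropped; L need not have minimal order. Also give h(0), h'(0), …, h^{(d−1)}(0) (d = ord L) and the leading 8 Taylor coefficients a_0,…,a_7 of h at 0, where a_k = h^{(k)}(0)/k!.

L = (2 + 3·x + 3·x^2)·Dx + (-1 - x + 3·x^2 + 2·x^3)·Dx^2  (order 2).
h: a_k = 0, 3, 3, 5/2, 15/4, 33/8, 51/8, 879/112, …
ICs: h(0) = 0, h′(0) = 3.

f: a_k = -1, -1, -2, -3, -5, -8, -13, -21, …
g: a_k = -3, -3, 3/2, -3/2, 15/8, -21/8, 63/16, -99/16, …
f·g: L₀ = L_f ⊗_s L_g, ord ≤ 1·1.
h=∫h₀ ⇒ L = L₀·Dx.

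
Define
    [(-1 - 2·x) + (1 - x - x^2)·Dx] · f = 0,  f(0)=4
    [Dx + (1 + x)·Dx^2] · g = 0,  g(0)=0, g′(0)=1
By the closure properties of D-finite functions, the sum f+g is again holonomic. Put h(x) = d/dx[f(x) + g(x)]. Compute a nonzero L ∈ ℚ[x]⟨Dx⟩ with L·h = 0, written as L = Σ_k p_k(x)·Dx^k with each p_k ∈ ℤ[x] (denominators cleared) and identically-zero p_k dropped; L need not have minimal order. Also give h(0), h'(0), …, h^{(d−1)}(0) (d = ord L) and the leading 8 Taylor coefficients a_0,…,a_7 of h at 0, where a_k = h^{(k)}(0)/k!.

f: a_k = 4, 4, 8, 12, 20, 32, 52, 84, …
g: a_k = 0, 1, -1/2, 1/3, -1/4, 1/5, -1/6, 1/7, …
L₀ := lclm(L_f,L_g); ord L₀ ≤ 1+2.
h₀' ⇒ L via d/dx closure of L₀.
L = (26 + 70·x + 76·x^2 + 36·x^3 + 12·x^4) + (16 + 84·x + 160·x^2 + 144·x^3 + 74·x^4 + 20·x^5)·Dx + (-5 - 11·x + x^2 + 23·x^3 + 29·x^4 + 17·x^5 + 4·x^6)·Dx^2  (order 2).
h: a_k = 5, 15, 37, 79, 161, 311, 589, 1087, …
ICs: h(0) = 5, h′(0) = 15.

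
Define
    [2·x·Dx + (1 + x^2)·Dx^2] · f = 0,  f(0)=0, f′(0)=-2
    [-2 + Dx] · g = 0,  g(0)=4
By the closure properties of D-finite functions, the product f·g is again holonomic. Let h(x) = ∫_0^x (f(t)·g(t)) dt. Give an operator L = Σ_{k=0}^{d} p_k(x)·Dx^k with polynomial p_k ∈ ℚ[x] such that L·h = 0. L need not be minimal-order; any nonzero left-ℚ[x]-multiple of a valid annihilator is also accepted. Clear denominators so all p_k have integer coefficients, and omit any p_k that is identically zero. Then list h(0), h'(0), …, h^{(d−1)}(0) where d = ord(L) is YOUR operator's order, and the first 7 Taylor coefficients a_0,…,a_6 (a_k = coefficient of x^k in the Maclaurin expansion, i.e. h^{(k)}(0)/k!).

f: a_k = 0, -2, 0, 2/3, 0, -2/5, 0, …
g: a_k = 4, 8, 8, 16/3, 8/3, 16/15, 16/45, …
h₀=f·g: eliminate ⇒ L₀, order ≤ 2·1.
Integrate: L := L₀·Dx.
L = (4 - 4·x + 4·x^2)·Dx + (-4 + 2·x - 4·x^2)·Dx^2 + (1 + x^2)·Dx^3  (order 3).
h: a_k = 0, 0, -4, -16/3, -10/3, -16/15, -4/15, …
ICs: h(0) = 0, h′(0) = 0, h′′(0) = -8.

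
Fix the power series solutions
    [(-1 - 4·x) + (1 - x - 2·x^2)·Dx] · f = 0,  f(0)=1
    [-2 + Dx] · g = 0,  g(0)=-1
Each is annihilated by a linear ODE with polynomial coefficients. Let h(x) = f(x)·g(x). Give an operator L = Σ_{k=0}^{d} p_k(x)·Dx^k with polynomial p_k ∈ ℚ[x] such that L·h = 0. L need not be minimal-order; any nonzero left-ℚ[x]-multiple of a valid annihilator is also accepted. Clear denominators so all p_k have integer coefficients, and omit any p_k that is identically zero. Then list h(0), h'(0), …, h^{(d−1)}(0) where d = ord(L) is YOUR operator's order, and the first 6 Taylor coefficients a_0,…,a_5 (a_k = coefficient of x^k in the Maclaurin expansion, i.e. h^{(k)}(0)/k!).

L = (3 + 2·x - 4·x^2) + (-1 + x + 2·x^2)·Dx  (order 1).
h: a_k = -1, -3, -7, -43/3, -29, -869/15, …
ICs: h(0) = -1.

f: a_k = 1, 1, 3, 5, 11, 21, …
g: a_k = -1, -2, -2, -4/3, -2/3, -4/15, …
L₀ := L_f ⊗_s L_g (sym. prod.), ord ≤ 1.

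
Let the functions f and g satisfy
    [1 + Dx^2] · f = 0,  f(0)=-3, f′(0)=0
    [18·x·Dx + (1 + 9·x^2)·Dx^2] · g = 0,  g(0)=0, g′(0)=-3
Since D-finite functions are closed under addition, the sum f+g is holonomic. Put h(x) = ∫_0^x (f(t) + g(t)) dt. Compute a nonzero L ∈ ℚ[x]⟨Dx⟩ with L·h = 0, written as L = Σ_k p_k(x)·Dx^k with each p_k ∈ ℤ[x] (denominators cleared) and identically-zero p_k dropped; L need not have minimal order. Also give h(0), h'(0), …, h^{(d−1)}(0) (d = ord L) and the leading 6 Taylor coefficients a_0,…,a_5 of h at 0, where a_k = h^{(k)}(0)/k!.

f: a_k = -3, 0, 3/2, 0, -1/8, 0, …
g: a_k = 0, -3, 0, 9, 0, -243/5, …
h₀=f+g: left-lcm gives L₀, ord ≤ 4.
h=∫h₀ ⇒ L = L₀·Dx.
L = (-1926·x + 17820·x^3 + 1458·x^5)·Dx^2 + (-17 + 351·x^2 + 4617·x^4 + 729·x^6)·Dx^3 + (-1926·x + 17820·x^3 + 1458·x^5)·Dx^4 + (-17 + 351·x^2 + 4617·x^4 + 729·x^6)·Dx^5  (order 5).
h: a_k = 0, -3, -3/2, 1/2, 9/4, -1/40, …
ICs: h(0) = 0, h′(0) = -3, h′′(0) = -3, h′′′(0) = 3, h′′′′(0) = 54.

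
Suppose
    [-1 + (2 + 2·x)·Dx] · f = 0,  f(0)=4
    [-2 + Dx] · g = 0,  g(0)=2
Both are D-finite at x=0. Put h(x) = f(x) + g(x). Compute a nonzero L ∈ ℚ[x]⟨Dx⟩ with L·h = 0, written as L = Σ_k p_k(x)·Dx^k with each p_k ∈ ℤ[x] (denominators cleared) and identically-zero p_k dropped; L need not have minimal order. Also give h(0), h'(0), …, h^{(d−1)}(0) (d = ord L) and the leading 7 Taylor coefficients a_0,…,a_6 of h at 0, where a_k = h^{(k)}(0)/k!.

f: a_k = 4, 2, -1/2, 1/4, -5/32, 7/64, -21/256, …
g: a_k = 2, 4, 4, 8/3, 4/3, 8/15, 8/45, …
f+g: L₀ = lclm(L_f,L_g), ord ≤ 1+1.
L = (10 + 8·x) + (-17 - 32·x - 16·x^2)·Dx + (6 + 14·x + 8·x^2)·Dx^2  (order 2).
h: a_k = 6, 6, 7/2, 35/12, 113/96, 617/960, 1103/11520, …
ICs: h(0) = 6, h′(0) = 6.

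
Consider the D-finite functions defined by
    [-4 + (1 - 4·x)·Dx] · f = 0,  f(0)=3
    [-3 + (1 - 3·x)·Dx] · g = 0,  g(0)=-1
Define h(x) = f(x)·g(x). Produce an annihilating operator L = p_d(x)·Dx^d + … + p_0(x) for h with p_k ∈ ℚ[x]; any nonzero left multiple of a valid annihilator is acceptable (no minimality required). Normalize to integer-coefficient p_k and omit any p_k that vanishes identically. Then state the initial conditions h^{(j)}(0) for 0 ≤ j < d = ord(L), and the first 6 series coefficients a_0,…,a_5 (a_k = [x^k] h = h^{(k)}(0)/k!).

L = (-7 + 24·x) + (1 - 7·x + 12·x^2)·Dx  (order 1).
h: a_k = -3, -21, -111, -525, -2343, -10101, …
ICs: h(0) = -3.

f: a_k = 3, 12, 48, 192, 768, 3072, …
g: a_k = -1, -3, -9, -27, -81, -243, …
f·g: L₀ = L_f ⊗_s L_g, ord ≤ 1·1.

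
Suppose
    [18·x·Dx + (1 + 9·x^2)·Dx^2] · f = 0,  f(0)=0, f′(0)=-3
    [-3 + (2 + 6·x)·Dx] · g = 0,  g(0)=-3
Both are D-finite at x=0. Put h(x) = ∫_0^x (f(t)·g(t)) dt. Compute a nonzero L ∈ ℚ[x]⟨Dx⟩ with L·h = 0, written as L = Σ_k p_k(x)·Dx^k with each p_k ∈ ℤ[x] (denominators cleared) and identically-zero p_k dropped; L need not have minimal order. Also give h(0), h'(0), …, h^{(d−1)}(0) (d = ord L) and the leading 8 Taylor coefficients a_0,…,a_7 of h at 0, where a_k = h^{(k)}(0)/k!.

f: a_k = 0, -3, 0, 9, 0, -243/5, 0, 2187/7, …
g: a_k = -3, -9/2, 27/8, -81/16, 1215/128, -5103/256, 45927/1024, -216513/2048, …
Product ⇒ symmetric product L₀, ord ≤ 2.
Integrate: L := L₀·Dx.
L = (27 - 108·x - 81·x^2)·Dx + (-12 + 36·x + 324·x^2 + 324·x^3)·Dx^2 + (4 + 24·x + 72·x^2 + 216·x^3 + 324·x^4)·Dx^3  (order 3).
h: a_k = 0, 0, 9/2, 9/2, -297/32, -81/16, 31509/1280, 298161/8960, …
ICs: h(0) = 0, h′(0) = 0, h′′(0) = 9.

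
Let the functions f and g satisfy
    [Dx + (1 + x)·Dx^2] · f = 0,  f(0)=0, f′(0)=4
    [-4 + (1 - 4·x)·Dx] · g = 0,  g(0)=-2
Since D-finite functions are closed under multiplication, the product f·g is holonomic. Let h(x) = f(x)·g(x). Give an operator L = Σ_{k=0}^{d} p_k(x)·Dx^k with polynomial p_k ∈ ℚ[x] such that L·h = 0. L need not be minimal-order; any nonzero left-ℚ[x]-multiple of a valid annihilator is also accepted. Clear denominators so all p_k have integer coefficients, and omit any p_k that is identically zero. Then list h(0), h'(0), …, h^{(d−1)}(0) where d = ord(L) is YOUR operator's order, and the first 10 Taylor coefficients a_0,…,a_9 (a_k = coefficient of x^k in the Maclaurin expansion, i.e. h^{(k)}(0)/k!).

L = 4 + (7 + 12·x)·Dx + (-1 + 3·x + 4·x^2)·Dx^2  (order 2).
h: a_k = 0, -8, -28, -344/3, -1370/3, -27424/15, -109676/15, -3071048/105, -12284087/105, -147409324/315, …
ICs: h(0) = 0, h′(0) = -8.

f: a_k = 0, 4, -2, 4/3, -1, 4/5, -2/3, 4/7, -1/2, 4/9, …
g: a_k = -2, -8, -32, -128, -512, -2048, -8192, -32768, -131072, -524288, …
L₀ := L_f ⊗_s L_g (sym. prod.), ord ≤ 2.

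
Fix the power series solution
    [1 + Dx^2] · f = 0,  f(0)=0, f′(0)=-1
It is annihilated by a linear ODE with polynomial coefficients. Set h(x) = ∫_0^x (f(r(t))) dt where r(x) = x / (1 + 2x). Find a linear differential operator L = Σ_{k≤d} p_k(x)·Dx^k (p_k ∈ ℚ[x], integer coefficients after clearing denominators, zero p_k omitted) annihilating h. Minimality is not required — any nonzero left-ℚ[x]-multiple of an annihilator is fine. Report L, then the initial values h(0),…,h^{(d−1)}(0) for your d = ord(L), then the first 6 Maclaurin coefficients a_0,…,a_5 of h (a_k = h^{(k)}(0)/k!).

f: a_k = 0, -1, 0, 1/6, 0, -1/120, …
Change of var in L_f (x↦r) gives L₀.
h=∫h₀ ⇒ L = L₀·Dx.
L = Dx + (4 + 24·x + 48·x^2 + 32·x^3)·Dx^2 + (1 + 8·x + 24·x^2 + 32·x^3 + 16·x^4)·Dx^3  (order 3).
h: a_k = 0, 0, -1/2, 2/3, -23/24, 7/5, …
ICs: h(0) = 0, h′(0) = 0, h′′(0) = -1.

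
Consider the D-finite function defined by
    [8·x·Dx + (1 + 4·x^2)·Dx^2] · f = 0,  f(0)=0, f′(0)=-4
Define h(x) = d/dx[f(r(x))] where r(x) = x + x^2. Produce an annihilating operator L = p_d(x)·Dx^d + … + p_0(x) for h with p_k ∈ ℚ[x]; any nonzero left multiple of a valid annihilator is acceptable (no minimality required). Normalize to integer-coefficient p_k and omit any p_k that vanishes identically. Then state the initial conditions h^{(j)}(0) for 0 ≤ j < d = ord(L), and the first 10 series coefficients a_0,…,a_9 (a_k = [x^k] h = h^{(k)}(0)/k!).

L = (-2 + 8·x + 32·x^2 + 48·x^3 + 24·x^4) + (1 + 2·x + 4·x^2 + 16·x^3 + 20·x^4 + 8·x^5)·Dx  (order 1).
h: a_k = -4, -8, 16, 64, 16, -352, -640, 1024, 5312, 2432, …
ICs: h(0) = -4.

f: a_k = 0, -4, 0, 16/3, 0, -64/5, 0, 256/7, 0, -1024/9, …
h₀=f(r): pull back L_f along r ⇒ L₀.
Derive L from L₀ (diff closure).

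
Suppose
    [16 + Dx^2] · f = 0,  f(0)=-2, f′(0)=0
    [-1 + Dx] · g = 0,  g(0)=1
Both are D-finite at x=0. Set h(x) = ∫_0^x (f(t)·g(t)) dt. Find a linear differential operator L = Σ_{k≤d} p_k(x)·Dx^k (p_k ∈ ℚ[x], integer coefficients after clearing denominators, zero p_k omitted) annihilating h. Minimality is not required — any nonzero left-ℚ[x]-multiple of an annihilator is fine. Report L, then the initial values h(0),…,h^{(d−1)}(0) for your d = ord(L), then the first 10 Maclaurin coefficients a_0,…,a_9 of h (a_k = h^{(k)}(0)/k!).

L = 17·Dx - 2·Dx^2 + Dx^3  (order 3).
h: a_k = 0, -2, -1, 5, 47/12, -161/60, -1121/360, 11/56, 20047/20160, 31679/181440, …
ICs: h(0) = 0, h′(0) = -2, h′′(0) = -2.

f: a_k = -2, 0, 16, 0, -64/3, 0, 512/45, 0, -1024/315, 0, …
g: a_k = 1, 1, 1/2, 1/6, 1/24, 1/120, 1/720, 1/5040, 1/40320, 1/362880, …
h₀=f·g: eliminate ⇒ L₀, order ≤ 2·1.
Integrate: L := L₀·Dx.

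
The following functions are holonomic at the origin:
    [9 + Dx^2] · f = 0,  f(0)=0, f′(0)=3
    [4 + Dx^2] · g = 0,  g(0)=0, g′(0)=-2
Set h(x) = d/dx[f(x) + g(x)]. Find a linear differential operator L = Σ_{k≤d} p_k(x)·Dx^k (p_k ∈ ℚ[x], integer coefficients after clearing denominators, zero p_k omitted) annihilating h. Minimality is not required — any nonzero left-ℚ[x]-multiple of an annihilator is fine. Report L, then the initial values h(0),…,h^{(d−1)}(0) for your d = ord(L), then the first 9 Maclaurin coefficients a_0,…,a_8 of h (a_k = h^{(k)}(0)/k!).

L = 36 + 13·Dx^2 + Dx^4  (order 4).
h: a_k = 1, 0, -19/2, 0, 211/24, 0, -2059/720, 0, 19171/40320, …
ICs: h(0) = 1, h′(0) = 0, h′′(0) = -19, h′′′(0) = 0.

f: a_k = 0, 3, 0, -9/2, 0, 81/40, 0, -243/560, 0, …
g: a_k = 0, -2, 0, 4/3, 0, -4/15, 0, 8/315, 0, …
Sum ⇒ L₀ = lclm(L_f,L_g) in ℚ(x)⟨Dx⟩.
Differentiate: ansatz ord ≤ ord L₀ ⇒ L.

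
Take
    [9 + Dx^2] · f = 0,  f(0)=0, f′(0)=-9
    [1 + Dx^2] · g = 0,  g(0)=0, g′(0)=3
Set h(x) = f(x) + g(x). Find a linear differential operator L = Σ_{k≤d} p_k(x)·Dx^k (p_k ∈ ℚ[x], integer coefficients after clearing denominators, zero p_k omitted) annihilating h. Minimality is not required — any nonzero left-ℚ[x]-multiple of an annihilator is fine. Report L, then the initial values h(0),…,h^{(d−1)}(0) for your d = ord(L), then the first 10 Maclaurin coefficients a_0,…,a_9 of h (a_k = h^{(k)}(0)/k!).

f: a_k = 0, -9, 0, 27/2, 0, -243/40, 0, 729/560, 0, -729/4480, …
g: a_k = 0, 3, 0, -1/2, 0, 1/40, 0, -1/1680, 0, 1/120960, …
L₀ := lclm(L_f,L_g); ord L₀ ≤ 2+2.
L = 9 + 10·Dx^2 + Dx^4  (order 4).
h: a_k = 0, -6, 0, 13, 0, -121/20, 0, 1093/840, 0, -9841/60480, …
ICs: h(0) = 0, h′(0) = -6, h′′(0) = 0, h′′′(0) = 78.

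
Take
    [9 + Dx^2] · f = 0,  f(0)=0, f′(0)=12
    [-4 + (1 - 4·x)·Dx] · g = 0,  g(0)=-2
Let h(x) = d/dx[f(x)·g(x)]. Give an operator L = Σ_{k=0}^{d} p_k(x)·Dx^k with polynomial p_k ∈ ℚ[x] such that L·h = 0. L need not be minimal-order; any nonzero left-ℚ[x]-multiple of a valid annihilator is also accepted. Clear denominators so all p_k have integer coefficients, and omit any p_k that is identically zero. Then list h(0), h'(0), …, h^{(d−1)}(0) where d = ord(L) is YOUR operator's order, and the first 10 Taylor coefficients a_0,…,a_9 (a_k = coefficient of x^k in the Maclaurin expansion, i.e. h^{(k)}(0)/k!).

L = (-23 - 72·x + 144·x^2) + (-8 + 32·x)·Dx + (1 - 8·x + 16·x^2)·Dx^2  (order 2).
h: a_k = -24, -192, -1044, -5568, -27921, -670104/5, -6254061/10, -100064976/35, -7204680459/560, -800520051/14, …
ICs: h(0) = -24, h′(0) = -192.

f: a_k = 0, 12, 0, -18, 0, 81/10, 0, -243/140, 0, 243/1120, …
g: a_k = -2, -8, -32, -128, -512, -2048, -8192, -32768, -131072, -524288, …
Sym-product of L_f,L_g gives L₀ (≤ ord 2).
Derive L from L₀ (diff closure).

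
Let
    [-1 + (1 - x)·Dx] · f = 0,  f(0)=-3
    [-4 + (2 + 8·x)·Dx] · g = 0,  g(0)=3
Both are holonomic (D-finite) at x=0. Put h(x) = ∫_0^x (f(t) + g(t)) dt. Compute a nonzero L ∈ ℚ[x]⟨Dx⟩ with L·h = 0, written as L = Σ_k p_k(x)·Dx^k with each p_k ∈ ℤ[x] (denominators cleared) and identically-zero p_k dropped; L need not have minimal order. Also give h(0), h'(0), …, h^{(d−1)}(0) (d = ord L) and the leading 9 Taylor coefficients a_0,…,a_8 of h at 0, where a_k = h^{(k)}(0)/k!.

L = (-8 - 12·x)·Dx + (6 + 8·x + 36·x^2)·Dx^2 + (1 - 3·x - 22·x^2 + 24·x^3)·Dx^3  (order 3).
h: a_k = 0, 0, 3/2, -3, 9/4, -33/5, 27/2, -255/7, 789/8, …
ICs: h(0) = 0, h′(0) = 0, h′′(0) = 3.

f: a_k = -3, -3, -3, -3, -3, -3, -3, -3, -3, …
g: a_k = 3, 6, -6, 12, -30, 84, -252, 792, -2574, …
h₀=f+g: left-lcm gives L₀, ord ≤ 2.
Integrate: L := L₀·Dx.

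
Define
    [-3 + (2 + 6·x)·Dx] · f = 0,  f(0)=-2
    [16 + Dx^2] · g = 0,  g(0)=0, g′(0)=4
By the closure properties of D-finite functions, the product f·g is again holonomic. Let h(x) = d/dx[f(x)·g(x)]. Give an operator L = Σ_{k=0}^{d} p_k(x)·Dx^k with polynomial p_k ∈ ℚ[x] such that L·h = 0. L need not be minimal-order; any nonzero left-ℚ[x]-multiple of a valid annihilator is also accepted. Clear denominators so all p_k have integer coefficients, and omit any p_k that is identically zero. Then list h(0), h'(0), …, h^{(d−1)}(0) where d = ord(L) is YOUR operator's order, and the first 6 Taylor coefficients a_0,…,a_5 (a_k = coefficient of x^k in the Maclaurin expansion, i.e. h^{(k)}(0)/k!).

L = (9613 + 83712·x + 273024·x^2 + 442368·x^3 + 331776·x^4) + (-444 - 5940·x - 20736·x^2 - 20736·x^3)·Dx + (364 + 3720·x + 14796·x^2 + 27648·x^3 + 20736·x^4)·Dx^2  (order 2).
h: a_k = -8, -24, 91, 74, -3781/48, -20523/80, …
ICs: h(0) = -8, h′(0) = -24.

f: a_k = -2, -3, 9/4, -27/8, 405/64, -1701/128, …
g: a_k = 0, 4, 0, -32/3, 0, 128/15, …
L₀ := L_f ⊗_s L_g (sym. prod.), ord ≤ 2.
h₀' ⇒ L via d/dx closure of L₀.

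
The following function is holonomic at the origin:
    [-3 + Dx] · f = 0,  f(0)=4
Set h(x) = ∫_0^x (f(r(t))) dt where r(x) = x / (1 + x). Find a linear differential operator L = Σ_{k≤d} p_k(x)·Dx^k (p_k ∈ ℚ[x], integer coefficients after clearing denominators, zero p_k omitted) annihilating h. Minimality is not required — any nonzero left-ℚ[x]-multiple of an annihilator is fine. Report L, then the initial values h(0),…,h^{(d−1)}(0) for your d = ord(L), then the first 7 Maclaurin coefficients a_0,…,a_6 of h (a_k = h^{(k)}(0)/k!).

f: a_k = 4, 12, 18, 18, 27/2, 81/10, 81/20, …
f∘r: x↦r, Dx↦Dx/r' in L_f ⇒ L₀.
h=∫₀ˣh₀: take L = L₀·Dx.
L = -3·Dx + (1 + 2·x + x^2)·Dx^2  (order 2).
h: a_k = 0, 4, 6, 2, -3/2, 3/10, 7/20, …
ICs: h(0) = 0, h′(0) = 4.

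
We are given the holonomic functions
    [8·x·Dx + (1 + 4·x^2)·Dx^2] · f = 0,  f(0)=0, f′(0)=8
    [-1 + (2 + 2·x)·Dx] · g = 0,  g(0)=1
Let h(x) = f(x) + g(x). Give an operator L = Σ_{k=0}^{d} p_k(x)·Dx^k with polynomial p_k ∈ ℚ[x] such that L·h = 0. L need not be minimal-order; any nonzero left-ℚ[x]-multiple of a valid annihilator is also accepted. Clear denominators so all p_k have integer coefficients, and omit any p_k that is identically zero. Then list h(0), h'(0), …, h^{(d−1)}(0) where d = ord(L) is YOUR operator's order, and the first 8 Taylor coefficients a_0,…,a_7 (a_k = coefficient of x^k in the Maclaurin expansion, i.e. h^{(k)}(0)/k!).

f: a_k = 0, 8, 0, -32/3, 0, 128/5, 0, -512/7, …
g: a_k = 1, 1/2, -1/8, 1/16, -5/128, 7/256, -21/1024, 33/2048, …
L₀ := lclm(L_f,L_g); ord L₀ ≤ 2+1.
L = (-16 - 40·x + 192·x^2 + 96·x^3)·Dx + (-35 - 64·x + 328·x^2 + 768·x^3 + 336·x^4)·Dx^2 + (-2 + 30·x + 48·x^2 + 144·x^3 + 224·x^4 + 96·x^5)·Dx^3  (order 3).
h: a_k = 1, 17/2, -1/8, -509/48, -5/128, 32803/1280, -21/1024, -1048345/14336, …
ICs: h(0) = 1, h′(0) = 17/2, h′′(0) = -1/4.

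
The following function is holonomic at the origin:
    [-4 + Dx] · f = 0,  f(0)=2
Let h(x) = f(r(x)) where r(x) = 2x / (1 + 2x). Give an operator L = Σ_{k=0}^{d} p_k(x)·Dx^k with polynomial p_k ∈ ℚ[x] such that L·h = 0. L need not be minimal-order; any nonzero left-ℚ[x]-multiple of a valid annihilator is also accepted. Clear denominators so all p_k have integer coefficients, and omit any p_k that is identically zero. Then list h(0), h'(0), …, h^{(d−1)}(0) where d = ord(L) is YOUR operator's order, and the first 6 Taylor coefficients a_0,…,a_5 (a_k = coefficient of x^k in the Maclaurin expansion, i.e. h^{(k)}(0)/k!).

f: a_k = 2, 8, 16, 64/3, 64/3, 256/15, …
Substitute x→r, Dx→(1/r')Dx; clear ⇒ L₀.
L = -8 + (1 + 4·x + 4·x^2)·Dx  (order 1).
h: a_k = 2, 16, 32, -64/3, -128/3, 1792/15, …
ICs: h(0) = 2.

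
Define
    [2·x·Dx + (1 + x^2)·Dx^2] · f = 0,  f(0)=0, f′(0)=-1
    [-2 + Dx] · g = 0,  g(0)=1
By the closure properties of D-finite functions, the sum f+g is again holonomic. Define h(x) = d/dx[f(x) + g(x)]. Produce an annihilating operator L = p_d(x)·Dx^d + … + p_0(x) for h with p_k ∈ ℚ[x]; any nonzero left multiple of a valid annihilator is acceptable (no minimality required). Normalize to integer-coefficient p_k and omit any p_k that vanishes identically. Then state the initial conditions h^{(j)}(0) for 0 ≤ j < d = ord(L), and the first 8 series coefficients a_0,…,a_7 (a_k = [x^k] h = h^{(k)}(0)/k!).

f: a_k = 0, -1, 0, 1/3, 0, -1/5, 0, 1/7, …
g: a_k = 1, 2, 2, 4/3, 2/3, 4/15, 4/45, 8/315, …
Weyl lclm of L_f,L_g ⇒ L₀ (ord ≤ 3).
Differentiate: ansatz ord ≤ ord L₀ ⇒ L.
L = (2 - 4·x - 6·x^2 - 4·x^3) + (-3 - x^2 - 2·x^4)·Dx + (1 + x + 2·x^2 + x^3 + x^4)·Dx^2  (order 2).
h: a_k = 1, 4, 5, 8/3, 1/3, 8/15, 53/45, 16/315, …
ICs: h(0) = 1, h′(0) = 4.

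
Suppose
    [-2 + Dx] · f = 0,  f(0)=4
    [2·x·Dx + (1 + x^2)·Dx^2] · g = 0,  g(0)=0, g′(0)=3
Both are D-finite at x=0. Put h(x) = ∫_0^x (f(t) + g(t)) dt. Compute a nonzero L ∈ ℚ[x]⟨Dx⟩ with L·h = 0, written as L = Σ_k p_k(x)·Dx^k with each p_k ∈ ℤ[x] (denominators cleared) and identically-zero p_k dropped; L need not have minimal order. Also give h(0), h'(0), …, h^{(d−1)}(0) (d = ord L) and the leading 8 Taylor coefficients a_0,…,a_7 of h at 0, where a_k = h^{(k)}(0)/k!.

L = (2 - 4·x - 6·x^2 - 4·x^3)·Dx^2 + (-3 - x^2 - 2·x^4)·Dx^3 + (1 + x + 2·x^2 + x^3 + x^4)·Dx^4  (order 4).
h: a_k = 0, 4, 11/2, 8/3, 13/12, 8/15, 5/18, 16/315, …
ICs: h(0) = 0, h′(0) = 4, h′′(0) = 11, h′′′(0) = 16.

f: a_k = 4, 8, 8, 16/3, 8/3, 16/15, 16/45, 32/315, …
g: a_k = 0, 3, 0, -1, 0, 3/5, 0, -3/7, …
L₀ := lclm(L_f,L_g); ord L₀ ≤ 1+2.
Integrate: L := L₀·Dx.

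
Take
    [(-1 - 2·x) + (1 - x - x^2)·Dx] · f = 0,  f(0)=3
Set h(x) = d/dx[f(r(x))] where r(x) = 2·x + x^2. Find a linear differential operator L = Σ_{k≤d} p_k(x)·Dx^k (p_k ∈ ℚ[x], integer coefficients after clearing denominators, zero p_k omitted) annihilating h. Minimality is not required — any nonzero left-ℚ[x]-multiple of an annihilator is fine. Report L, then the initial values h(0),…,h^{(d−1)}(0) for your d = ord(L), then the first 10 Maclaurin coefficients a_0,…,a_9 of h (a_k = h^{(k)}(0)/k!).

f: a_k = 3, 3, 6, 9, 15, 24, 39, 63, 102, 165, …
Substitute x→r, Dx→(1/r')Dx; clear ⇒ L₀.
h=h₀': d/dx-closure on L₀ ⇒ L.
L = (9 + 42·x + 105·x^2 + 164·x^3 + 141·x^4 + 60·x^5 + 10·x^6) + (-1 - 3·x + 9·x^2 + 39·x^3 + 55·x^4 + 39·x^5 + 14·x^6 + 2·x^7)·Dx  (order 1).
h: a_k = 6, 54, 288, 1416, 6510, 28710, 123144, 517368, 2139696, 8739960, …
ICs: h(0) = 6.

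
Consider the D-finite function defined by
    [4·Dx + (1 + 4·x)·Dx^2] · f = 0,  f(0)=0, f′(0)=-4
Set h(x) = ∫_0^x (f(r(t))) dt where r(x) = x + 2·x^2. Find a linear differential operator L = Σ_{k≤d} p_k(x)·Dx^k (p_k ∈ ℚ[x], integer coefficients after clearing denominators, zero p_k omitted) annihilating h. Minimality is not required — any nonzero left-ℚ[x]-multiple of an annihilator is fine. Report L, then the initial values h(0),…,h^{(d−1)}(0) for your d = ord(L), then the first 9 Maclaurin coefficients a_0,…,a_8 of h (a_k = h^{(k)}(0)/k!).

f: a_k = 0, -4, 8, -64/3, 64, -1024/5, 2048/3, -16384/7, 8192, …
h₀=f(r): pull back L_f along r ⇒ L₀.
h=∫₀ˣh₀: take L = L₀·Dx.
L = (16·x + 32·x^2)·Dx^2 + (1 + 8·x + 24·x^2 + 32·x^3)·Dx^3  (order 3).
h: a_k = 0, 0, -2, 0, 8/3, -32/5, 128/15, 0, -256/7, …
ICs: h(0) = 0, h′(0) = 0, h′′(0) = -4.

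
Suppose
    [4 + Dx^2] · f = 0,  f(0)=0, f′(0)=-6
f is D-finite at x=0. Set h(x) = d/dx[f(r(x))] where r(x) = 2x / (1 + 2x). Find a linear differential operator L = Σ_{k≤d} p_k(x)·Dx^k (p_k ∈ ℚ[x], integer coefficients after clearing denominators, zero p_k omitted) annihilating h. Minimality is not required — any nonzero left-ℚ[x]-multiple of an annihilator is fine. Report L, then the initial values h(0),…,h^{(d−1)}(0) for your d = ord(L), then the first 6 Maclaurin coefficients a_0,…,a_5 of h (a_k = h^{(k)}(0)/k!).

f: a_k = 0, -6, 0, 4, 0, -4/5, …
f∘r: x↦r, Dx↦Dx/r' in L_f ⇒ L₀.
Derive L from L₀ (diff closure).
L = (40 + 96·x + 96·x^2) + (12 + 72·x + 144·x^2 + 96·x^3)·Dx + (1 + 8·x + 24·x^2 + 32·x^3 + 16·x^4)·Dx^2  (order 2).
h: a_k = -12, 48, -48, -384, 2752, -11520, …
ICs: h(0) = -12, h′(0) = 48.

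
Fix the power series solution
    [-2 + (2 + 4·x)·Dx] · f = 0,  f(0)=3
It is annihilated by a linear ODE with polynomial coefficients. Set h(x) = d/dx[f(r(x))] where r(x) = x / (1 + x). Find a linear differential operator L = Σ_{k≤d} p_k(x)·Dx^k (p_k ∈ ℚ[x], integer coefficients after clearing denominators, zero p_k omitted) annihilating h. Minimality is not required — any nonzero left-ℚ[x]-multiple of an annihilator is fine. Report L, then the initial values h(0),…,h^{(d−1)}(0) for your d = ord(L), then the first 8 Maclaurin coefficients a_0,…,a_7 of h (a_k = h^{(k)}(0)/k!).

f: a_k = 3, 3, -3/2, 3/2, -15/8, 21/8, -63/16, 99/16, …
h₀=f(r): pull back L_f along r ⇒ L₀.
h=h₀': d/dx-closure on L₀ ⇒ L.
L = (-3 - 6·x) + (-1 - 4·x - 3·x^2)·Dx  (order 1).
h: a_k = 3, -9, 45/2, -111/2, 1125/8, -2943/8, 15813/16, -43335/16, …
ICs: h(0) = 3.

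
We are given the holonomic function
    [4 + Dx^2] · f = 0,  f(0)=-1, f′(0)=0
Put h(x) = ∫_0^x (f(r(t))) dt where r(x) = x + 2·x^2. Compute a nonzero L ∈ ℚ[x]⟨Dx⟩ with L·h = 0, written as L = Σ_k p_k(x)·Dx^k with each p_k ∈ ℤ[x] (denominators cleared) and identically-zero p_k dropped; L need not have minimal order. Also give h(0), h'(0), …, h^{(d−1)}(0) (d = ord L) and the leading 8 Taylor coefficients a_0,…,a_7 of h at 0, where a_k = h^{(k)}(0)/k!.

f: a_k = -1, 0, 2, 0, -2/3, 0, 4/45, 0, …
Substitute x→r, Dx→(1/r')Dx; clear ⇒ L₀.
h=∫₀ˣh₀: take L = L₀·Dx.
L = (4 + 48·x + 192·x^2 + 256·x^3)·Dx - 4·Dx^2 + (1 + 4·x)·Dx^3  (order 3).
h: a_k = 0, -1, 0, 2/3, 2, 22/15, -8/9, -716/315, …
ICs: h(0) = 0, h′(0) = -1, h′′(0) = 0.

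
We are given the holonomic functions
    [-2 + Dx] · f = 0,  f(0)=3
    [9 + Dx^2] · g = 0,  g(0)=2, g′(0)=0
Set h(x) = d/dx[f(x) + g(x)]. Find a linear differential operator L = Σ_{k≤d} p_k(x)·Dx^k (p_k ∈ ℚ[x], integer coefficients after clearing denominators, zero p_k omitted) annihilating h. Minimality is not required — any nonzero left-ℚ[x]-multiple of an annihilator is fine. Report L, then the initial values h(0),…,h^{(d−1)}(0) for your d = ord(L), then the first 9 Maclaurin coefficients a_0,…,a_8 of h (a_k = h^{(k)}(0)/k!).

f: a_k = 3, 6, 6, 4, 2, 4/5, 4/15, 8/105, 2/105, …
g: a_k = 2, 0, -9, 0, 27/4, 0, -81/40, 0, 729/2240, …
Weyl lclm of L_f,L_g ⇒ L₀ (ord ≤ 3).
h₀' ⇒ L via d/dx closure of L₀.
L = 18 - 9·Dx + 2·Dx^2 - Dx^3  (order 3).
h: a_k = 6, -6, 12, 35, 4, -211/20, 8/15, 463/168, 4/105, …
ICs: h(0) = 6, h′(0) = -6, h′′(0) = 24.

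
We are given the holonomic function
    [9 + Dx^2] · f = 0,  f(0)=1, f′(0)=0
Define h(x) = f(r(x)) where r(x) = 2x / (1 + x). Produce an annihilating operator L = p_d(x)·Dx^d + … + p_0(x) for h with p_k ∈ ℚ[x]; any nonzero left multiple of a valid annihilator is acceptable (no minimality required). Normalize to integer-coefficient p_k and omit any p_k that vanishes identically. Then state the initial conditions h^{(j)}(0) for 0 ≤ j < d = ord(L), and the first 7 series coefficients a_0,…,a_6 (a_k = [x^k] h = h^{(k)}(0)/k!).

f: a_k = 1, 0, -9/2, 0, 27/8, 0, -81/80, …
L₀ from L_f via x↦r, Dx↦r'^{-1}Dx.
L = 36 + (2 + 6·x + 6·x^2 + 2·x^3)·Dx + (1 + 4·x + 6·x^2 + 4·x^3 + x^4)·Dx^2  (order 2).
h: a_k = 1, 0, -18, 36, 0, -144, 1926/5, …
ICs: h(0) = 1, h′(0) = 0.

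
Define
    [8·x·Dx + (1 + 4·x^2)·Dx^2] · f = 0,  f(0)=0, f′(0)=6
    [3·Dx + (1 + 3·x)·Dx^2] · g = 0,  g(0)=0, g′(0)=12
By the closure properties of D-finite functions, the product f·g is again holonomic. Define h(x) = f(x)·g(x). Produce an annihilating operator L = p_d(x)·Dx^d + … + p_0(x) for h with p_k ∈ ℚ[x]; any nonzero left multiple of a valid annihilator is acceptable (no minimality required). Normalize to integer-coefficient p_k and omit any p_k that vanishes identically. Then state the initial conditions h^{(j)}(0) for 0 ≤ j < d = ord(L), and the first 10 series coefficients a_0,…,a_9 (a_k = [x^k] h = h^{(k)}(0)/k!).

f: a_k = 0, 6, 0, -8, 0, 96/5, 0, -384/7, 0, 512/3, …
g: a_k = 0, 12, -18, 36, -81, 972/5, -486, 8748/7, -6561/2, 8748, …
L₀ := L_f ⊗_s L_g (sym. prod.), ord ≤ 4.
L = (1632 + 8496·x + 23040·x^2 + 110016·x^3 + 207360·x^4 + 269568·x^5 + 82944·x^7)·Dx + (418 + 6672·x + 44112·x^2 + 151488·x^3 + 393984·x^4 + 642816·x^5 + 725760·x^6 + 82944·x^7 + 290304·x^8)·Dx^2 + (204 + 1844·x + 12096·x^2 + 47408·x^3 + 122880·x^4 + 240192·x^5 + 331776·x^6 + 361728·x^7 + 82944·x^8 + 165888·x^9)·Dx^3 + (25 + 246·x + 1217·x^2 + 4128·x^3 + 10624·x^4 + 22080·x^5 + 34272·x^6 + 41472·x^7 + 43776·x^8 + 13824·x^9 + 20736·x^10)·Dx^4  (order 4).
h: a_k = 0, 0, 72, -108, 120, -342, 5544/5, -13068/5, 5976, -572697/35, …
ICs: h(0) = 0, h′(0) = 0, h′′(0) = 144, h′′′(0) = -648.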